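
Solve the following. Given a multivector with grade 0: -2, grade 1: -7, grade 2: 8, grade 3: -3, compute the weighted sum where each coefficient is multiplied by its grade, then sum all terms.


Grade-weighted sum = sum of grade_k * coefficient_k
0*(-2) = 0
1*(-7) = -7
2*8 = 16
3*(-3) = -9
Total = 0 + (-7) + 16 + (-9) = 0


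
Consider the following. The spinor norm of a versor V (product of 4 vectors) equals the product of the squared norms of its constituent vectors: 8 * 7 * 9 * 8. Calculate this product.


Spinor norm N(V) = |v1|^2 * |v2|^2 * ... * |v4|^2
= 8 * 7 * 9 * 8
Running product: 8, 56, 504, 4032
N(V) = 4032


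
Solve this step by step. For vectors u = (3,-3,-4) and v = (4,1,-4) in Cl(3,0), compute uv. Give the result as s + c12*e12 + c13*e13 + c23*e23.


In Cl(3,0): e_i^2 = 1, e_ie_j = -e_je_i for i != j.
Scalar part = u . v = 3*4 + (-3)*1 + (-4)*(-4)
= 12 + (-3) + 16 = 25
e12 coeff = 3*1 - (-3)*4 = 3 - (-12) = 15
e13 coeff = 3*(-4) - (-4)*4 = -12 - (-16) = 4
e23 coeff = (-3)*(-4) - (-4)*1 = 12 - (-4) = 16
uv = 25 + 15*e12 + 4*e13 + 16*e23


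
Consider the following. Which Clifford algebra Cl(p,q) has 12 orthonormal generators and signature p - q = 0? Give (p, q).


We need p + q = 12 and p - q = 0.
Adding: 2p = 12 + 0 = 12, so p = 6.
Then q = 12 - 6 = 6.
(p, q) = (6, 6)


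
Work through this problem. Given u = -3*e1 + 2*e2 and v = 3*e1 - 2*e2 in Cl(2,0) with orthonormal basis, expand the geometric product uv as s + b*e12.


Expand: (-3*e1 + 2*e2)(3*e1 - 2*e2)
= (-3)*3*e1e1 + (-3)*(-2)*e1e2 + 2*3*e2e1 + 2*(-2)*e2e2
Using e1^2 = e2^2 = 1, e2e1 = -e1e2:
Scalar part s = (-3)*3 + 2*(-2) = -9 + (-4) = -13
Bivector part b = (-3)*(-2) - 2*3 = 6 - 6 = 0
uv = -13 + 0*e12


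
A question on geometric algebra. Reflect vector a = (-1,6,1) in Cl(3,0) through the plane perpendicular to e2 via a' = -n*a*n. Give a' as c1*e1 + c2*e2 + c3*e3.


Reflection formula: a' = -n*a*n, with n = e2 (unit vector, n^2 = 1).
For reflection through hyperplane perp to e2:
The component along e2 flips sign, others stay.
a = (-1, 6, 1)
a' = (-1, -6, 1)
a' = -1*e1 - 6*e2 + 1*e3


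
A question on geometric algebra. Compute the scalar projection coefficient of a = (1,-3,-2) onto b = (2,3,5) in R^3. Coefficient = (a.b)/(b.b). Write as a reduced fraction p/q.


Projection coefficient = (a . b) / (b . b)
a . b = 1*2 + (-3)*3 + (-2)*5
= 2 + (-9) + (-10) = -17
b . b = 2^2 + 3^2 + 5^2
= 4 + 9 + 25 = 38
Coefficient = -17/38
In lowest terms: -17/38


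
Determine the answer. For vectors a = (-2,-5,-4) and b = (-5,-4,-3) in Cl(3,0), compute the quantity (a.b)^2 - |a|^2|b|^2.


a . b = (-2)*(-5) + (-5)*(-4) + (-4)*(-3)
= 10 + 20 + 12 = 42
|a|^2 = (-2)^2 + (-5)^2 + (-4)^2 = 45
|b|^2 = (-5)^2 + (-4)^2 + (-3)^2 = 50
(a.b)^2 = 42^2 = 1764
|a|^2 * |b|^2 = 45 * 50 = 2250
Result = 1764 - 2250 = -486


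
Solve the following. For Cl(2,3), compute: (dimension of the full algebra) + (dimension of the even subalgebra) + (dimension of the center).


n = 2 + 3 = 5
Total dim = 2^5 = 32
Even subalgebra dim = 2^4 = 16
n is odd, so center dim = 2
Sum = 32 + 16 + 2 = 50


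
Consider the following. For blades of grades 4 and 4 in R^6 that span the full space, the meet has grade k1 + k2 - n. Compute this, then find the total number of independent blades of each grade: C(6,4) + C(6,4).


Meet grade = grade(A) + grade(B) - n
= 4 + 4 - 6 = 2
C(6,4) = 15
C(6,4) = 15
dim_A + dim_B = 15 + 15 = 30


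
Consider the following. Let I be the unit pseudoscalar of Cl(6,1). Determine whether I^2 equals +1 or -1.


The pseudoscalar I = e1...e_n (product of all n generators) of Cl(p,q) satisfies I^2 = (-1)^(q + n(n-1)/2).
p = 6, q = 1, n = p + q = 7
n(n-1)/2 = 7 * 6 / 2 = 21
Exponent = q + n(n-1)/2 = 1 + 21 = 22
I^2 = (-1)^22 = +1


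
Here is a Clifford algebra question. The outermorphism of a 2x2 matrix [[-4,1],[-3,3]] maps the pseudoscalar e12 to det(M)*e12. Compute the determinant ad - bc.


The outermorphism of a linear map f sends e1^e2 to f(e1)^f(e2).
f(e1) = -4*e1 - 3*e2
f(e2) = 1*e1 + 3*e2
f(e1) ^ f(e2) = (-4*e1 - 3*e2) ^ (1*e1 + 3*e2)
= (-4)*3*e12 + (-3)*1*e21
= (-12 - (-3))*e12
= -9*e12
Coefficient = -9


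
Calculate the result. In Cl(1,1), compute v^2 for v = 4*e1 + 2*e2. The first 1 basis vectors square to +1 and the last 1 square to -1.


v^2 = sum of c_i^2 * e_i^2
Positive signature terms (e_i^2 = +1): 4^2 = 16
Negative signature terms (e_j^2 = -1): 2^2 = 4
v^2 = 16 - 4 = 12


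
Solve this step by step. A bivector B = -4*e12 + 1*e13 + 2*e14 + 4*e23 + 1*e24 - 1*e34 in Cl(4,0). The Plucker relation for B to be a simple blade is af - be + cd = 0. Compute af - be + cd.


Plucker relation: af - be + cd
a*f = (-4)*(-1) = 4
b*e = 1*1 = 1
c*d = 2*4 = 8
af - be + cd = 4 - 1 + 8
= 11


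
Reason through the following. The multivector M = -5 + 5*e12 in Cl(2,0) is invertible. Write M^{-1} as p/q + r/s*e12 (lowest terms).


M = -5 + 5*e12, where e12^2 = -1.
Since M commutes with its reverse ~M = a - b*e12, M * ~M = a^2 - b^2*e12^2 = a^2 + b^2.
So M^{-1} = ~M / (a^2 + b^2) = (a - b*e12)/(a^2 + b^2).
a^2 + b^2 = 25 + 25 = 50
Scalar part = -5/50 = -1/10
Bivector coeff = -5/50 = -1/10
M^{-1} = -1/10 - 1/10*e12


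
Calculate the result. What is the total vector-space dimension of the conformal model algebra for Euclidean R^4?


The conformal model of R^4 uses Cl(5,1): the 4 Euclidean generators plus two extra orthogonal generators e+ (e+^2 = +1) and e- (e-^2 = -1), from which the null vectors e0, einf are built.
Number of generators m = 4 + 2 = 6.
dim Cl(p,q) = 2^m = 2^6 = 64


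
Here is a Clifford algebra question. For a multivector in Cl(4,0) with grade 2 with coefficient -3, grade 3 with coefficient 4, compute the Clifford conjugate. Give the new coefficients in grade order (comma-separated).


Clifford conjugate sign for grade k: (-1)^(k(k+1)/2)
Grade 2: (-1)^(2*3/2) = (-1)^3 = -1, coeff -3 -> 3
Grade 3: (-1)^(3*4/2) = (-1)^6 = 1, coeff 4 -> 4
Conjugated coefficients: 3, 4


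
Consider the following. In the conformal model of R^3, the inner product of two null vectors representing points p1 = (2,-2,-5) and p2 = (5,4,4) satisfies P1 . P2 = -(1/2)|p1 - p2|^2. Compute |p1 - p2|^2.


p1 - p2 = (-3, -6, -9)
|p1 - p2|^2 = (-3)^2 + (-6)^2 + (-9)^2
= 9 + 36 + 81
= 126


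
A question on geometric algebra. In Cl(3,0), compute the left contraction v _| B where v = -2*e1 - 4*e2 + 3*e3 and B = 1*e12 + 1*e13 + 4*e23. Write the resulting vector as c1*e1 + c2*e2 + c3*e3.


Left contraction v _| B = <vB>_1 (grade-1 part of the geometric product vB).
Using e1_|e12 = e2, e2_|e12 = -e1, e1_|e13 = e3, e3_|e13 = -e1, e2_|e23 = e3, e3_|e23 = -e2:
e1 coeff: -v2*b12 - v3*b13 = -(-4)*(1) - (3)*(1) = 1
e2 coeff: v1*b12 - v3*b23 = (-2)*(1) - (3)*(4) = -14
e3 coeff: v1*b13 + v2*b23 = (-2)*(1) + (-4)*(4) = -18
v _| B = 1*e1 - 14*e2 - 18*e3


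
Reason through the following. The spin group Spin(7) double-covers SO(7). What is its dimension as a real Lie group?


Spin(n) double-covers SO(n); both have Lie algebra so(n) of dimension n(n-1)/2.
n = 7
n(n-1) = 7 * 6 = 42
dim Spin(7) = 42/2 = 21


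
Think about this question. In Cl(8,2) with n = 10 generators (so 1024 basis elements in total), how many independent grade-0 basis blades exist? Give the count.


Number of grade-k basis blades in Cl(p,q) with n = p + q is C(n, k).
n = 8 + 2 = 10
C(10, 0) = 10! / (0! * 10!)
= 3628800 / (1 * 3628800)
= 1


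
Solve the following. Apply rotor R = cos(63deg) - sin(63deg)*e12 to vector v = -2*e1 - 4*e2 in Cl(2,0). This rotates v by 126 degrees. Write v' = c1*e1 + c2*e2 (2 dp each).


Rotor R = cos(63deg) - sin(63deg)*e12
Rotation angle theta = 2 * 63 = 126 degrees
v' = R*v*~R rotates v by theta.
cos(126deg) = -0.5878, sin(126deg) = 0.8090
v'_1 = -2*cos(126deg) - (-4)*sin(126deg)
= -2*(-0.5878) - (-4)*0.8090
= 4.41
v'_2 = -2*sin(126deg) + (-4)*cos(126deg)
= -2*0.8090 + (-4)*(-0.5878)
= 0.73
v' = 4.41*e1 + 0.73*e2


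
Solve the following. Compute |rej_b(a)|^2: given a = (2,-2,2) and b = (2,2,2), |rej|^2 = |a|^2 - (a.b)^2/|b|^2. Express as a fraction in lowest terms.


|a|^2 = 2^2 + (-2)^2 + 2^2 = 12
|b|^2 = 2^2 + 2^2 + 2^2 = 12
a . b = 2*2 + (-2)*2 + 2*2 = 4
(a.b)^2 = 4^2 = 16
|rej|^2 = 12 - 16/12
= (144 - 16)/12
= 128/12
In lowest terms: 32/3


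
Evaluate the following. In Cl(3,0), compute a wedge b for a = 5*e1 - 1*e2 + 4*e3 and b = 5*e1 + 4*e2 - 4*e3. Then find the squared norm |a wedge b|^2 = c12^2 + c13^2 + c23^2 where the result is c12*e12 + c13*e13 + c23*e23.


a wedge b = (a1*b2 - a2*b1)*e12 + (a1*b3 - a3*b1)*e13 + (a2*b3 - a3*b2)*e23
e12 coeff: 5*4 - (-1)*5 = 20 - (-5) = 25
e13 coeff: 5*(-4) - 4*5 = -20 - 20 = -40
e23 coeff: (-1)*(-4) - 4*4 = 4 - 16 = -12
|a wedge b|^2 = 25^2 + (-40)^2 + (-12)^2
= 625 + 1600 + 144
= 2369


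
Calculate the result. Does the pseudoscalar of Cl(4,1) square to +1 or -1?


The pseudoscalar I = e1...e_n (product of all n generators) of Cl(p,q) satisfies I^2 = (-1)^(q + n(n-1)/2).
p = 4, q = 1, n = p + q = 5
n(n-1)/2 = 5 * 4 / 2 = 10
Exponent = q + n(n-1)/2 = 1 + 10 = 11
I^2 = (-1)^11 = -1


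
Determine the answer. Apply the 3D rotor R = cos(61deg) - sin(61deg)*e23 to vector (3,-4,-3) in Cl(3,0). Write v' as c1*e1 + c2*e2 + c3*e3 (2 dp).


Rotor R = cos(61deg) - sin(61deg)*e23
Rotation angle theta = 2 * 61 = 122 degrees in the e23 plane (e2 -> e3).
The component perpendicular to the plane (e1) is invariant: v'_1 = v1 = 3.00
cos(122deg) = -0.5299, sin(122deg) = 0.8480
v'_2 = v2*cos(theta) - v3*sin(theta) = -4*(-0.5299) - (-3)*0.8480 = 4.66
v'_3 = v2*sin(theta) + v3*cos(theta) = -4*0.8480 + (-3)*(-0.5299) = -1.80
v' = 3.00*e1 + 4.66*e2 - 1.80*e3


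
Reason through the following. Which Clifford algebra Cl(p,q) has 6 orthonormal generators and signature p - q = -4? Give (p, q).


We need p + q = 6 and p - q = -4.
Adding: 2p = 6 + (-4) = 2, so p = 1.
Then q = 6 - 1 = 5.
(p, q) = (1, 5)


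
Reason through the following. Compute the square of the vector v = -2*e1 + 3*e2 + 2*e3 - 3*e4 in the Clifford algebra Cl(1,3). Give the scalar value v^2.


v^2 = sum of c_i^2 * e_i^2
Positive signature terms (e_i^2 = +1): (-2)^2 = 4
Negative signature terms (e_j^2 = -1): 3^2 + 2^2 + (-3)^2 = 22
v^2 = 4 - 22 = -18


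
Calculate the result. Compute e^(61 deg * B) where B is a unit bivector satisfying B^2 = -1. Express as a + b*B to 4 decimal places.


For a unit bivector B with B^2 = -1, the exponential series gives
e^(theta*B) = cos(theta) + sin(theta)*B (the GA analogue of Euler's formula).
theta = 61 degrees = 1.064651 rad
cos(61 deg) = 0.4848
sin(61 deg) = 0.8746
exp(theta*B) = 0.4848 + 0.8746*B


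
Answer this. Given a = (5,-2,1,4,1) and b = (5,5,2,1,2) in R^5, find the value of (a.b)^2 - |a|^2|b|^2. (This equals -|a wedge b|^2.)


a . b = 5*5 + (-2)*5 + 1*2 + 4*1 + 1*2
= 25 + (-10) + 2 + 4 + 2 = 23
|a|^2 = 5^2 + (-2)^2 + 1^2 + 4^2 + 1^2 = 47
|b|^2 = 5^2 + 5^2 + 2^2 + 1^2 + 2^2 = 59
(a.b)^2 = 23^2 = 529
|a|^2 * |b|^2 = 47 * 59 = 2773
Result = 529 - 2773 = -2244


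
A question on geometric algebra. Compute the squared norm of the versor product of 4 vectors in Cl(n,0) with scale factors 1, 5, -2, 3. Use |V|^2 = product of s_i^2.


Each vector v_i has |v_i|^2 = s_i^2
Squared scales: 1^2 = 1, 5^2 = 25, (-2)^2 = 4, 3^2 = 9
|V|^2 = 1 * 25 * 4 * 9
= 900


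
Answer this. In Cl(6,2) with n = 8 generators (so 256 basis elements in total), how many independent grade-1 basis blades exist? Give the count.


Number of grade-k basis blades in Cl(p,q) with n = p + q is C(n, k).
n = 6 + 2 = 8
C(8, 1) = 8! / (1! * 7!)
= 40320 / (1 * 5040)
= 8


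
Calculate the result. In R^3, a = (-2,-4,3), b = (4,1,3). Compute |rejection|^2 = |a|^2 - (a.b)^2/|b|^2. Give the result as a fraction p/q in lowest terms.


|a|^2 = (-2)^2 + (-4)^2 + 3^2 = 29
|b|^2 = 4^2 + 1^2 + 3^2 = 26
a . b = (-2)*4 + (-4)*1 + 3*3 = -3
(a.b)^2 = (-3)^2 = 9
|rej|^2 = 29 - 9/26
= (754 - 9)/26
= 745/26
In lowest terms: 745/26


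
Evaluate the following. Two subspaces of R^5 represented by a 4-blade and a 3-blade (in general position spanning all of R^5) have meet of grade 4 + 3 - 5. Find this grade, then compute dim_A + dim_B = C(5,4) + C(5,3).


Meet grade = grade(A) + grade(B) - n
= 4 + 3 - 5 = 2
C(5,4) = 5
C(5,3) = 10
dim_A + dim_B = 5 + 10 = 15


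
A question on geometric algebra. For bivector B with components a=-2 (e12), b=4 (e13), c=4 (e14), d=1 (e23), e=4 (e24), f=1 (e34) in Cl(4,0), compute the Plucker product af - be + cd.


Plucker relation: af - be + cd
a*f = (-2)*1 = -2
b*e = 4*4 = 16
c*d = 4*1 = 4
af - be + cd = -2 - 16 + 4
= -14


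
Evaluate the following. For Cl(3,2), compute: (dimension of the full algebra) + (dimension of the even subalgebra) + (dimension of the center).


n = 3 + 2 = 5
Total dim = 2^5 = 32
Even subalgebra dim = 2^4 = 16
n is odd, so center dim = 2
Sum = 32 + 16 + 2 = 50


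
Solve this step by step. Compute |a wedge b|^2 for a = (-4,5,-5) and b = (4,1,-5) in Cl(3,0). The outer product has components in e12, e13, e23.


a wedge b = (a1*b2 - a2*b1)*e12 + (a1*b3 - a3*b1)*e13 + (a2*b3 - a3*b2)*e23
e12 coeff: (-4)*1 - 5*4 = -4 - 20 = -24
e13 coeff: (-4)*(-5) - (-5)*4 = 20 - (-20) = 40
e23 coeff: 5*(-5) - (-5)*1 = -25 - (-5) = -20
|a wedge b|^2 = (-24)^2 + 40^2 + (-20)^2
= 576 + 1600 + 400
= 2576


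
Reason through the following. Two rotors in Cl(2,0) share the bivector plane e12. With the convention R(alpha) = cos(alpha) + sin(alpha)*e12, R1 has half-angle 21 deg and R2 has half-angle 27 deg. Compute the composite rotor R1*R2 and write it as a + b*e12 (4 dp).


Same-plane rotors commute and their half-angles add:
R1*R2 = cos(a1 + a2) + sin(a1 + a2)*e12.
a1 + a2 = 21 + 27 = 48 deg
cos(48 deg) = 0.6691
sin(48 deg) = 0.7431
R1*R2 = 0.6691 + 0.7431*e12


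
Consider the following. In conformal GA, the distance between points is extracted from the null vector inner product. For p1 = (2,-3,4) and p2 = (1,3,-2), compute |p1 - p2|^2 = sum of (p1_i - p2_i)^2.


p1 - p2 = (1, -6, 6)
|p1 - p2|^2 = 1^2 + (-6)^2 + 6^2
= 1 + 36 + 36
= 73


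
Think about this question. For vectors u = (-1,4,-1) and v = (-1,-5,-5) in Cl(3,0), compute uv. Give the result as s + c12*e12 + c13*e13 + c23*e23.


In Cl(3,0): e_i^2 = 1, e_ie_j = -e_je_i for i != j.
Scalar part = u . v = (-1)*(-1) + 4*(-5) + (-1)*(-5)
= 1 + (-20) + 5 = -14
e12 coeff = (-1)*(-5) - 4*(-1) = 5 - (-4) = 9
e13 coeff = (-1)*(-5) - (-1)*(-1) = 5 - 1 = 4
e23 coeff = 4*(-5) - (-1)*(-5) = -20 - 5 = -25
uv = -14 + 9*e12 + 4*e13 - 25*e23


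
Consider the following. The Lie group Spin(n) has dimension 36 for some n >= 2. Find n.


dim Spin(n) = dim so(n) = n(n-1)/2.
Solve n(n-1)/2 = 36, i.e. n^2 - n - 72 = 0.
Discriminant = 1 + 8*36 = 289
n = (1 + sqrt(289))/2 = (1 + 17)/2 = 9


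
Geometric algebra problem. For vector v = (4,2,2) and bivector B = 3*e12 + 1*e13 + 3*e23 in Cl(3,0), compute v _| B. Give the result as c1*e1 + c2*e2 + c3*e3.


Left contraction v _| B = <vB>_1 (grade-1 part of the geometric product vB).
Using e1_|e12 = e2, e2_|e12 = -e1, e1_|e13 = e3, e3_|e13 = -e1, e2_|e23 = e3, e3_|e23 = -e2:
e1 coeff: -v2*b12 - v3*b13 = -(2)*(3) - (2)*(1) = -8
e2 coeff: v1*b12 - v3*b23 = (4)*(3) - (2)*(3) = 6
e3 coeff: v1*b13 + v2*b23 = (4)*(1) + (2)*(3) = 10
v _| B = -8*e1 + 6*e2 + 10*e3


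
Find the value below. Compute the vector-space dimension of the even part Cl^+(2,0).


Even subalgebra dimension = 2^(n-1)
n = 2 + 0 = 2
2^(2 - 1) = 2^1 = 2
Verification: sum of C(2,k) for even k = 1 + 1 = 2
Result = 2


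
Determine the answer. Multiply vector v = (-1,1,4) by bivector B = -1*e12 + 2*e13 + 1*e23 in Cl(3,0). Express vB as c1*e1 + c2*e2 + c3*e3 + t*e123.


vB has grade-1 (vector) and grade-3 (trivector) parts: vB = (v _| B) + (v ^ B).
Vector part <vB>_1:
  e1: -v2*b12 - v3*b13 = -(1)*(-1) - (4)*(2) = -7
  e2: v1*b12 - v3*b23 = (-1)*(-1) - (4)*(1) = -3
  e3: v1*b13 + v2*b23 = (-1)*(2) + (1)*(1) = -1
Trivector part <vB>_3:
  e123: v1*b23 - v2*b13 + v3*b12 = (-1)*(1) - (1)*(2) + (4)*(-1) = -7
vB = -7*e1 - 3*e2 - 1*e3 - 7*e123


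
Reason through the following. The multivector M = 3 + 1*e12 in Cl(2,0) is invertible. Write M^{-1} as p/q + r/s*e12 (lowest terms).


M = 3 + 1*e12, where e12^2 = -1.
Since M commutes with its reverse ~M = a - b*e12, M * ~M = a^2 - b^2*e12^2 = a^2 + b^2.
So M^{-1} = ~M / (a^2 + b^2) = (a - b*e12)/(a^2 + b^2).
a^2 + b^2 = 9 + 1 = 10
Scalar part = 3/10 = 3/10
Bivector coeff = -1/10 = -1/10
M^{-1} = 3/10 - 1/10*e12


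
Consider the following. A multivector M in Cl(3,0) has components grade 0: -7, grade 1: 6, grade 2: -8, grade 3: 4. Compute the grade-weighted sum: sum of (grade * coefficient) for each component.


Grade-weighted sum = sum of grade_k * coefficient_k
0*(-7) = 0
1*6 = 6
2*(-8) = -16
3*4 = 12
Total = 0 + 6 + (-16) + 12 = 2


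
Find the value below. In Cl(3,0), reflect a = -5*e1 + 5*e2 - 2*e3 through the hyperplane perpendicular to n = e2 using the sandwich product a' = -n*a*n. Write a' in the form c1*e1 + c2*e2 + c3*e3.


Reflection formula: a' = -n*a*n, with n = e2 (unit vector, n^2 = 1).
For reflection through hyperplane perp to e2:
The component along e2 flips sign, others stay.
a = (-5, 5, -2)
a' = (-5, -5, -2)
a' = -5*e1 - 5*e2 - 2*e3


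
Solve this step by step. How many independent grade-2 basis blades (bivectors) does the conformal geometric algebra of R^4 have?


The conformal model of R^4 uses Cl(5,1) with m = 4 + 2 = 6 generators.
Number of grade-2 blades = C(m, 2) = C(6, 2)
= 6*5/2 = 15


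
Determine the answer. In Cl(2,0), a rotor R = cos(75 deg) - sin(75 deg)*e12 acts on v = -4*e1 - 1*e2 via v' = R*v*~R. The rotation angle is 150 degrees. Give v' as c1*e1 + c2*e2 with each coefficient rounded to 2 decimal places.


Rotor R = cos(75deg) - sin(75deg)*e12
Rotation angle theta = 2 * 75 = 150 degrees
v' = R*v*~R rotates v by theta.
cos(150deg) = -0.8660, sin(150deg) = 0.5000
v'_1 = -4*cos(150deg) - (-1)*sin(150deg)
= -4*(-0.8660) - (-1)*0.5000
= 3.96
v'_2 = -4*sin(150deg) + (-1)*cos(150deg)
= -4*0.5000 + (-1)*(-0.8660)
= -1.13
v' = 3.96*e1 - 1.13*e2


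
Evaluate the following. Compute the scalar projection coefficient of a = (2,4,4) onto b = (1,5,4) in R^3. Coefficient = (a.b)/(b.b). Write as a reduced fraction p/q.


Projection coefficient = (a . b) / (b . b)
a . b = 2*1 + 4*5 + 4*4
= 2 + 20 + 16 = 38
b . b = 1^2 + 5^2 + 4^2
= 1 + 25 + 16 = 42
Coefficient = 38/42
In lowest terms: 19/21


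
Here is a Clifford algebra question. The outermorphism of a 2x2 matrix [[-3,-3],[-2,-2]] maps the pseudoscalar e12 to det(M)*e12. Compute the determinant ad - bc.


The outermorphism of a linear map f sends e1^e2 to f(e1)^f(e2).
f(e1) = -3*e1 - 2*e2
f(e2) = -3*e1 - 2*e2
f(e1) ^ f(e2) = (-3*e1 - 2*e2) ^ (-3*e1 - 2*e2)
= (-3)*(-2)*e12 + (-2)*(-3)*e21
= (6 - 6)*e12
= 0*e12
Coefficient = 0


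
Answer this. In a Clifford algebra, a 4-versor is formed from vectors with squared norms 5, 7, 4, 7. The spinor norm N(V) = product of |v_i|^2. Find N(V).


Spinor norm N(V) = |v1|^2 * |v2|^2 * ... * |v4|^2
= 5 * 7 * 4 * 7
Running product: 5, 35, 140, 980
N(V) = 980


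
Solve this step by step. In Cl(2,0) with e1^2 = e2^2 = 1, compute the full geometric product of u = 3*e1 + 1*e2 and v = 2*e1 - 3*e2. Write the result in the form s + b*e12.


Expand: (3*e1 + 1*e2)(2*e1 - 3*e2)
= 3*2*e1e1 + 3*(-3)*e1e2 + 1*2*e2e1 + 1*(-3)*e2e2
Using e1^2 = e2^2 = 1, e2e1 = -e1e2:
Scalar part s = 3*2 + 1*(-3) = 6 + (-3) = 3
Bivector part b = 3*(-3) - 1*2 = -9 - 2 = -11
uv = 3 - 11*e12


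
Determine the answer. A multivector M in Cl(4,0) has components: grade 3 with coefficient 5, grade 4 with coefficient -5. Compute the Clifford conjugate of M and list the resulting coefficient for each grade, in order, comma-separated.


Clifford conjugate sign for grade k: (-1)^(k(k+1)/2)
Grade 3: (-1)^(3*4/2) = (-1)^6 = 1, coeff 5 -> 5
Grade 4: (-1)^(4*5/2) = (-1)^10 = 1, coeff -5 -> -5
Conjugated coefficients: 5, -5


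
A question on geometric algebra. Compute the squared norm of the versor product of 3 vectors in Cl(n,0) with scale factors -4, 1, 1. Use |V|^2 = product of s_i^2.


Each vector v_i has |v_i|^2 = s_i^2
Squared scales: (-4)^2 = 16, 1^2 = 1, 1^2 = 1
|V|^2 = 16 * 1 * 1
= 16


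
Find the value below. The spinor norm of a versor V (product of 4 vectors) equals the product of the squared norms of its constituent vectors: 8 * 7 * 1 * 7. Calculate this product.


Spinor norm N(V) = |v1|^2 * |v2|^2 * ... * |v4|^2
= 8 * 7 * 1 * 7
Running product: 8, 56, 56, 392
N(V) = 392


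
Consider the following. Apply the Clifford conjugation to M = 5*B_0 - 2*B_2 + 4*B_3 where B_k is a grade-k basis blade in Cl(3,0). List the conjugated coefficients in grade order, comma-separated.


Clifford conjugate sign for grade k: (-1)^(k(k+1)/2)
Grade 0: (-1)^(0*1/2) = (-1)^0 = 1, coeff 5 -> 5
Grade 2: (-1)^(2*3/2) = (-1)^3 = -1, coeff -2 -> 2
Grade 3: (-1)^(3*4/2) = (-1)^6 = 1, coeff 4 -> 4
Conjugated coefficients: 5, 2, 4


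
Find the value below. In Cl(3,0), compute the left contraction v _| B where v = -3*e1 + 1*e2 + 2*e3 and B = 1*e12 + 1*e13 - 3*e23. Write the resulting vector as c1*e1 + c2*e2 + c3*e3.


Left contraction v _| B = <vB>_1 (grade-1 part of the geometric product vB).
Using e1_|e12 = e2, e2_|e12 = -e1, e1_|e13 = e3, e3_|e13 = -e1, e2_|e23 = e3, e3_|e23 = -e2:
e1 coeff: -v2*b12 - v3*b13 = -(1)*(1) - (2)*(1) = -3
e2 coeff: v1*b12 - v3*b23 = (-3)*(1) - (2)*(-3) = 3
e3 coeff: v1*b13 + v2*b23 = (-3)*(1) + (1)*(-3) = -6
v _| B = -3*e1 + 3*e2 - 6*e3


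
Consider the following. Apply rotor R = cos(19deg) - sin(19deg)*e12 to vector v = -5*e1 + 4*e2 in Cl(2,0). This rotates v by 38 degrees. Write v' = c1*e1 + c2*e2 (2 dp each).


Rotor R = cos(19deg) - sin(19deg)*e12
Rotation angle theta = 2 * 19 = 38 degrees
v' = R*v*~R rotates v by theta.
cos(38deg) = 0.7880, sin(38deg) = 0.6157
v'_1 = -5*cos(38deg) - 4*sin(38deg)
= -5*0.7880 - 4*0.6157
= -6.40
v'_2 = -5*sin(38deg) + 4*cos(38deg)
= -5*0.6157 + 4*0.7880
= 0.07
v' = -6.40*e1 + 0.07*e2


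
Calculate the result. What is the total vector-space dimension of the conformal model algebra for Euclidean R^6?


The conformal model of R^6 uses Cl(7,1): the 6 Euclidean generators plus two extra orthogonal generators e+ (e+^2 = +1) and e- (e-^2 = -1), from which the null vectors e0, einf are built.
Number of generators m = 6 + 2 = 8.
dim Cl(p,q) = 2^m = 2^8 = 256


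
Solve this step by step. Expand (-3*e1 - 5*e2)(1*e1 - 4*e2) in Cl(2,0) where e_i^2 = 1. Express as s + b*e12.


Expand: (-3*e1 - 5*e2)(1*e1 - 4*e2)
= (-3)*1*e1e1 + (-3)*(-4)*e1e2 + (-5)*1*e2e1 + (-5)*(-4)*e2e2
Using e1^2 = e2^2 = 1, e2e1 = -e1e2:
Scalar part s = (-3)*1 + (-5)*(-4) = -3 + 20 = 17
Bivector part b = (-3)*(-4) - (-5)*1 = 12 - (-5) = 17
uv = 17 + 17*e12


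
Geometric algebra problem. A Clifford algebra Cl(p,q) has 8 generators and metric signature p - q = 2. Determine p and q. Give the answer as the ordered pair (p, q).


We need p + q = 8 and p - q = 2.
Adding: 2p = 8 + 2 = 10, so p = 5.
Then q = 8 - 5 = 3.
(p, q) = (5, 3)


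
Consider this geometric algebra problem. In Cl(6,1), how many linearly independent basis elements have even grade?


Even subalgebra dimension = 2^(n-1)
n = 6 + 1 = 7
2^(7 - 1) = 2^6 = 64
Verification: sum of C(7,k) for even k = 1 + 21 + 35 + 7 = 64
Result = 64


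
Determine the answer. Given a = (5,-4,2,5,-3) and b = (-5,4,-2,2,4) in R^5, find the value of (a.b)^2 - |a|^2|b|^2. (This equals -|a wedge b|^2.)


a . b = 5*(-5) + (-4)*4 + 2*(-2) + 5*2 + (-3)*4
= -25 + (-16) + (-4) + 10 + (-12) = -47
|a|^2 = 5^2 + (-4)^2 + 2^2 + 5^2 + (-3)^2 = 79
|b|^2 = (-5)^2 + 4^2 + (-2)^2 + 2^2 + 4^2 = 65
(a.b)^2 = (-47)^2 = 2209
|a|^2 * |b|^2 = 79 * 65 = 5135
Result = 2209 - 5135 = -2926


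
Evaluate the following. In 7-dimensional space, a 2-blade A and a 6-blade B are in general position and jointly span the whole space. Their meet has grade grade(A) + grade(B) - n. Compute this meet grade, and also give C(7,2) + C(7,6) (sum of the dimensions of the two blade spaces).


Meet grade = grade(A) + grade(B) - n
= 2 + 6 - 7 = 1
C(7,2) = 21
C(7,6) = 7
dim_A + dim_B = 21 + 7 = 28


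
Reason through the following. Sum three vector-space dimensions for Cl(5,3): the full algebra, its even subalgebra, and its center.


n = 5 + 3 = 8
Total dim = 2^8 = 256
Even subalgebra dim = 2^7 = 128
n is even, so center dim = 1
Sum = 256 + 128 + 1 = 385


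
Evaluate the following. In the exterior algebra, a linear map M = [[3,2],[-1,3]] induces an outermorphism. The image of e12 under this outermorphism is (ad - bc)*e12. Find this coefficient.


The outermorphism of a linear map f sends e1^e2 to f(e1)^f(e2).
f(e1) = 3*e1 - 1*e2
f(e2) = 2*e1 + 3*e2
f(e1) ^ f(e2) = (3*e1 - 1*e2) ^ (2*e1 + 3*e2)
= 3*3*e12 + (-1)*2*e21
= (9 - (-2))*e12
= 11*e12
Coefficient = 11


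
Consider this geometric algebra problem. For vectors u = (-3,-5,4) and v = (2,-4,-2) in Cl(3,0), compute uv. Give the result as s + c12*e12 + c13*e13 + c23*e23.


In Cl(3,0): e_i^2 = 1, e_ie_j = -e_je_i for i != j.
Scalar part = u . v = (-3)*2 + (-5)*(-4) + 4*(-2)
= -6 + 20 + (-8) = 6
e12 coeff = (-3)*(-4) - (-5)*2 = 12 - (-10) = 22
e13 coeff = (-3)*(-2) - 4*2 = 6 - 8 = -2
e23 coeff = (-5)*(-2) - 4*(-4) = 10 - (-16) = 26
uv = 6 + 22*e12 - 2*e13 + 26*e23


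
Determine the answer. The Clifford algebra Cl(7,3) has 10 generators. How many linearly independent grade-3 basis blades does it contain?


Number of grade-k basis blades in Cl(p,q) with n = p + q is C(n, k).
n = 7 + 3 = 10
C(10, 3) = 10! / (3! * 7!)
= 3628800 / (6 * 5040)
= 120


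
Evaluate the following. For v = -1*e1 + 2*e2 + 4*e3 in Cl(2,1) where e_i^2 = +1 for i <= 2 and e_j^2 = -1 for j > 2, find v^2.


v^2 = sum of c_i^2 * e_i^2
Positive signature terms (e_i^2 = +1): (-1)^2 + 2^2 = 5
Negative signature terms (e_j^2 = -1): 4^2 = 16
v^2 = 5 - 16 = -11


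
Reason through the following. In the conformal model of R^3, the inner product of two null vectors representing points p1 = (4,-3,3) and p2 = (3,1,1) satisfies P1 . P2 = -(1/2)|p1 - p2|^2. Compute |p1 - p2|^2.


p1 - p2 = (1, -4, 2)
|p1 - p2|^2 = 1^2 + (-4)^2 + 2^2
= 1 + 16 + 4
= 21


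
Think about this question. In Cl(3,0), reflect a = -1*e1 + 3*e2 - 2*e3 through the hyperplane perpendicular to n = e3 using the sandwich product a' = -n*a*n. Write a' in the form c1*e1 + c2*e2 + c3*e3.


Reflection formula: a' = -n*a*n, with n = e3 (unit vector, n^2 = 1).
For reflection through hyperplane perp to e3:
The component along e3 flips sign, others stay.
a = (-1, 3, -2)
a' = (-1, 3, 2)
a' = -1*e1 + 3*e2 + 2*e3


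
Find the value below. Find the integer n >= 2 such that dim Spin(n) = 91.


dim Spin(n) = dim so(n) = n(n-1)/2.
Solve n(n-1)/2 = 91, i.e. n^2 - n - 182 = 0.
Discriminant = 1 + 8*91 = 729
n = (1 + sqrt(729))/2 = (1 + 27)/2 = 14


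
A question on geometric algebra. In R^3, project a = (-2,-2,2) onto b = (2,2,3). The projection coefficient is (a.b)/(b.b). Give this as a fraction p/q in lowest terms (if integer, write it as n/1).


Projection coefficient = (a . b) / (b . b)
a . b = (-2)*2 + (-2)*2 + 2*3
= -4 + (-4) + 6 = -2
b . b = 2^2 + 2^2 + 3^2
= 4 + 4 + 9 = 17
Coefficient = -2/17
In lowest terms: -2/17


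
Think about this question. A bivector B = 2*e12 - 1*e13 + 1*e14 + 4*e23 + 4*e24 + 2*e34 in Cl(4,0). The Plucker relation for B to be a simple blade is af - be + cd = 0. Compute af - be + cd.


Plucker relation: af - be + cd
a*f = 2*2 = 4
b*e = (-1)*4 = -4
c*d = 1*4 = 4
af - be + cd = 4 - (-4) + 4
= 12


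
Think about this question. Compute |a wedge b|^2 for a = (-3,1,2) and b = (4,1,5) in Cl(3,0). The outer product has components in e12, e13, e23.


a wedge b = (a1*b2 - a2*b1)*e12 + (a1*b3 - a3*b1)*e13 + (a2*b3 - a3*b2)*e23
e12 coeff: (-3)*1 - 1*4 = -3 - 4 = -7
e13 coeff: (-3)*5 - 2*4 = -15 - 8 = -23
e23 coeff: 1*5 - 2*1 = 5 - 2 = 3
|a wedge b|^2 = (-7)^2 + (-23)^2 + 3^2
= 49 + 529 + 9
= 587


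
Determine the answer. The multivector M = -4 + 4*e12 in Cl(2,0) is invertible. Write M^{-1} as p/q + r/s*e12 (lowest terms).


M = -4 + 4*e12, where e12^2 = -1.
Since M commutes with its reverse ~M = a - b*e12, M * ~M = a^2 - b^2*e12^2 = a^2 + b^2.
So M^{-1} = ~M / (a^2 + b^2) = (a - b*e12)/(a^2 + b^2).
a^2 + b^2 = 16 + 16 = 32
Scalar part = -4/32 = -1/8
Bivector coeff = -4/32 = -1/8
M^{-1} = -1/8 - 1/8*e12


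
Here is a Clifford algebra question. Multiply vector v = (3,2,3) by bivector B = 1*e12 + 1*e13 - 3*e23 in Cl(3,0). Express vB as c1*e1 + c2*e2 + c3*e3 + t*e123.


vB has grade-1 (vector) and grade-3 (trivector) parts: vB = (v _| B) + (v ^ B).
Vector part <vB>_1:
  e1: -v2*b12 - v3*b13 = -(2)*(1) - (3)*(1) = -5
  e2: v1*b12 - v3*b23 = (3)*(1) - (3)*(-3) = 12
  e3: v1*b13 + v2*b23 = (3)*(1) + (2)*(-3) = -3
Trivector part <vB>_3:
  e123: v1*b23 - v2*b13 + v3*b12 = (3)*(-3) - (2)*(1) + (3)*(1) = -8
vB = -5*e1 + 12*e2 - 3*e3 - 8*e123


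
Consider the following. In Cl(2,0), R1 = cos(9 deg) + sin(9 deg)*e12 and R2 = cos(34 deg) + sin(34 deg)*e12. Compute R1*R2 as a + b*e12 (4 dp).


Same-plane rotors commute and their half-angles add:
R1*R2 = cos(a1 + a2) + sin(a1 + a2)*e12.
a1 + a2 = 9 + 34 = 43 deg
cos(43 deg) = 0.7314
sin(43 deg) = 0.6820
R1*R2 = 0.7314 + 0.6820*e12


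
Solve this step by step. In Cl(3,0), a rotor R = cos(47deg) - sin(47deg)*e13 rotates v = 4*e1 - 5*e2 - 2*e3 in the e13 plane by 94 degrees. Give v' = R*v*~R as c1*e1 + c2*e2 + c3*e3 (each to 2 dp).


Rotor R = cos(47deg) - sin(47deg)*e13
Rotation angle theta = 2 * 47 = 94 degrees in the e13 plane (e1 -> e3).
The component perpendicular to the plane (e2) is invariant: v'_2 = v2 = -5.00
cos(94deg) = -0.0698, sin(94deg) = 0.9976
v'_1 = v1*cos(theta) - v3*sin(theta) = 4*(-0.0698) - (-2)*0.9976 = 1.72
v'_3 = v1*sin(theta) + v3*cos(theta) = 4*0.9976 + (-2)*(-0.0698) = 4.13
v' = 1.72*e1 - 5.00*e2 + 4.13*e3


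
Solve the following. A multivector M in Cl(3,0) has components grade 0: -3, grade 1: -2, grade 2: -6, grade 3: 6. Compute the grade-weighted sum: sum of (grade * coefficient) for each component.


Grade-weighted sum = sum of grade_k * coefficient_k
0*(-3) = 0
1*(-2) = -2
2*(-6) = -12
3*6 = 18
Total = 0 + (-2) + (-12) + 18 = 4


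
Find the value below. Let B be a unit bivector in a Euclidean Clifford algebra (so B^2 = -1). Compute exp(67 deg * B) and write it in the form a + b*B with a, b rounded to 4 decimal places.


For a unit bivector B with B^2 = -1, the exponential series gives
e^(theta*B) = cos(theta) + sin(theta)*B (the GA analogue of Euler's formula).
theta = 67 degrees = 1.169371 rad
cos(67 deg) = 0.3907
sin(67 deg) = 0.9205
exp(theta*B) = 0.3907 + 0.9205*B


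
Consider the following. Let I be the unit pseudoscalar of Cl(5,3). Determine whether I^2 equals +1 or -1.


The pseudoscalar I = e1...e_n (product of all n generators) of Cl(p,q) satisfies I^2 = (-1)^(q + n(n-1)/2).
p = 5, q = 3, n = p + q = 8
n(n-1)/2 = 8 * 7 / 2 = 28
Exponent = q + n(n-1)/2 = 3 + 28 = 31
I^2 = (-1)^31 = -1


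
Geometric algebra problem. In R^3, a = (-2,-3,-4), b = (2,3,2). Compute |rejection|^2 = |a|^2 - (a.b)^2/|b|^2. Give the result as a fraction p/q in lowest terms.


|a|^2 = (-2)^2 + (-3)^2 + (-4)^2 = 29
|b|^2 = 2^2 + 3^2 + 2^2 = 17
a . b = (-2)*2 + (-3)*3 + (-4)*2 = -21
(a.b)^2 = (-21)^2 = 441
|rej|^2 = 29 - 441/17
= (493 - 441)/17
= 52/17
In lowest terms: 52/17


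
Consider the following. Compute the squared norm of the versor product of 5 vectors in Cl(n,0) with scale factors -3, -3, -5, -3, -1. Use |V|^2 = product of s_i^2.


Each vector v_i has |v_i|^2 = s_i^2
Squared scales: (-3)^2 = 9, (-3)^2 = 9, (-5)^2 = 25, (-3)^2 = 9, (-1)^2 = 1
|V|^2 = 9 * 9 * 25 * 9 * 1
= 18225


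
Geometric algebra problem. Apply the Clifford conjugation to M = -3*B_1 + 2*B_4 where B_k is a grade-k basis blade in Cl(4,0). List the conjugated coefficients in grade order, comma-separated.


Clifford conjugate sign for grade k: (-1)^(k(k+1)/2)
Grade 1: (-1)^(1*2/2) = (-1)^1 = -1, coeff -3 -> 3
Grade 4: (-1)^(4*5/2) = (-1)^10 = 1, coeff 2 -> 2
Conjugated coefficients: 3, 2


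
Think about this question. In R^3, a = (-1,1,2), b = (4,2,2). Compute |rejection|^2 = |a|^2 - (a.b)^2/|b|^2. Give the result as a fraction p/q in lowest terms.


|a|^2 = (-1)^2 + 1^2 + 2^2 = 6
|b|^2 = 4^2 + 2^2 + 2^2 = 24
a . b = (-1)*4 + 1*2 + 2*2 = 2
(a.b)^2 = 2^2 = 4
|rej|^2 = 6 - 4/24
= (144 - 4)/24
= 140/24
In lowest terms: 35/6


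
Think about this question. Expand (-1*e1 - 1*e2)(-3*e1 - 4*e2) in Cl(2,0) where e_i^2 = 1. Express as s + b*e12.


Expand: (-1*e1 - 1*e2)(-3*e1 - 4*e2)
= (-1)*(-3)*e1e1 + (-1)*(-4)*e1e2 + (-1)*(-3)*e2e1 + (-1)*(-4)*e2e2
Using e1^2 = e2^2 = 1, e2e1 = -e1e2:
Scalar part s = (-1)*(-3) + (-1)*(-4) = 3 + 4 = 7
Bivector part b = (-1)*(-4) - (-1)*(-3) = 4 - 3 = 1
uv = 7 + 1*e12


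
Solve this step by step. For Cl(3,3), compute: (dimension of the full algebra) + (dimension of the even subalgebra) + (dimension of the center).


n = 3 + 3 = 6
Total dim = 2^6 = 64
Even subalgebra dim = 2^5 = 32
n is even, so center dim = 1
Sum = 64 + 32 + 1 = 97


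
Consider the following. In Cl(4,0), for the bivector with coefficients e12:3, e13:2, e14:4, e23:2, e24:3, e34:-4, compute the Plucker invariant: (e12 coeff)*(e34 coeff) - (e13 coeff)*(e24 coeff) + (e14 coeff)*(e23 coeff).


Plucker relation: af - be + cd
a*f = 3*(-4) = -12
b*e = 2*3 = 6
c*d = 4*2 = 8
af - be + cd = -12 - 6 + 8
= -10


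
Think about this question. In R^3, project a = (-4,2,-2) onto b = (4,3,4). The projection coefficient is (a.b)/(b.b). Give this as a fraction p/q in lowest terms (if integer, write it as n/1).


Projection coefficient = (a . b) / (b . b)
a . b = (-4)*4 + 2*3 + (-2)*4
= -16 + 6 + (-8) = -18
b . b = 4^2 + 3^2 + 4^2
= 16 + 9 + 16 = 41
Coefficient = -18/41
In lowest terms: -18/41


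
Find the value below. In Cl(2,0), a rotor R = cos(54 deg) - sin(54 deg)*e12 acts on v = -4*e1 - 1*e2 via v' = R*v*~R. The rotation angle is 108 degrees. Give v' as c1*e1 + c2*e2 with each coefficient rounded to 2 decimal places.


Rotor R = cos(54deg) - sin(54deg)*e12
Rotation angle theta = 2 * 54 = 108 degrees
v' = R*v*~R rotates v by theta.
cos(108deg) = -0.3090, sin(108deg) = 0.9511
v'_1 = -4*cos(108deg) - (-1)*sin(108deg)
= -4*(-0.3090) - (-1)*0.9511
= 2.19
v'_2 = -4*sin(108deg) + (-1)*cos(108deg)
= -4*0.9511 + (-1)*(-0.3090)
= -3.50
v' = 2.19*e1 - 3.50*e2


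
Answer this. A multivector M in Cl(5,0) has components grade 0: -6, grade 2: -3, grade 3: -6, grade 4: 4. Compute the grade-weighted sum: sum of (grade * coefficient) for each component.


Grade-weighted sum = sum of grade_k * coefficient_k
0*(-6) = 0
2*(-3) = -6
3*(-6) = -18
4*4 = 16
Total = 0 + (-6) + (-18) + 16 = -8


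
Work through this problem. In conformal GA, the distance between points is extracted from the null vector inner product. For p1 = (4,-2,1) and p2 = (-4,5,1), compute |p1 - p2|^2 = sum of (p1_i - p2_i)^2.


p1 - p2 = (8, -7, 0)
|p1 - p2|^2 = 8^2 + (-7)^2 + 0^2
= 64 + 49 + 0
= 113


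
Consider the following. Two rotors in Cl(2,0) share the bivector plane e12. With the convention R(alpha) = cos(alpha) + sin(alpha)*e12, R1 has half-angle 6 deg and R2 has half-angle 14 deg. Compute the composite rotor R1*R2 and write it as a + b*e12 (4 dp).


Same-plane rotors commute and their half-angles add:
R1*R2 = cos(a1 + a2) + sin(a1 + a2)*e12.
a1 + a2 = 6 + 14 = 20 deg
cos(20 deg) = 0.9397
sin(20 deg) = 0.3420
R1*R2 = 0.9397 + 0.3420*e12


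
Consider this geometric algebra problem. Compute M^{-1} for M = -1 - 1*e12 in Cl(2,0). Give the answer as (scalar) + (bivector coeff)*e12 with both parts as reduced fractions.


M = -1 - 1*e12, where e12^2 = -1.
Since M commutes with its reverse ~M = a - b*e12, M * ~M = a^2 - b^2*e12^2 = a^2 + b^2.
So M^{-1} = ~M / (a^2 + b^2) = (a - b*e12)/(a^2 + b^2).
a^2 + b^2 = 1 + 1 = 2
Scalar part = -1/2 = -1/2
Bivector coeff = 1/2 = 1/2
M^{-1} = -1/2 + 1/2*e12


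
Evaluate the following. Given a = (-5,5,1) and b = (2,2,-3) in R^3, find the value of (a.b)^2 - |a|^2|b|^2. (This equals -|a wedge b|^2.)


a . b = (-5)*2 + 5*2 + 1*(-3)
= -10 + 10 + (-3) = -3
|a|^2 = (-5)^2 + 5^2 + 1^2 = 51
|b|^2 = 2^2 + 2^2 + (-3)^2 = 17
(a.b)^2 = (-3)^2 = 9
|a|^2 * |b|^2 = 51 * 17 = 867
Result = 9 - 867 = -858


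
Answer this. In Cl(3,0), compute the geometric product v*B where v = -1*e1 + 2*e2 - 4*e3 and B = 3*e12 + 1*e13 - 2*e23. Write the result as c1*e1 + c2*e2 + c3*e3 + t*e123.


vB has grade-1 (vector) and grade-3 (trivector) parts: vB = (v _| B) + (v ^ B).
Vector part <vB>_1:
  e1: -v2*b12 - v3*b13 = -(2)*(3) - (-4)*(1) = -2
  e2: v1*b12 - v3*b23 = (-1)*(3) - (-4)*(-2) = -11
  e3: v1*b13 + v2*b23 = (-1)*(1) + (2)*(-2) = -5
Trivector part <vB>_3:
  e123: v1*b23 - v2*b13 + v3*b12 = (-1)*(-2) - (2)*(1) + (-4)*(3) = -12
vB = -2*e1 - 11*e2 - 5*e3 - 12*e123


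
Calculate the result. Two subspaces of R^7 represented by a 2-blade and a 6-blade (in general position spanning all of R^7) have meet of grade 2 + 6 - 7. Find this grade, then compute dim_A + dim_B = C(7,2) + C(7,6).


Meet grade = grade(A) + grade(B) - n
= 2 + 6 - 7 = 1
C(7,2) = 21
C(7,6) = 7
dim_A + dim_B = 21 + 7 = 28


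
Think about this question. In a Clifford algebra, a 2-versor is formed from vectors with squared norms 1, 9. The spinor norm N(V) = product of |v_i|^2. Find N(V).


Spinor norm N(V) = |v1|^2 * |v2|^2 * ... * |v2|^2
= 1 * 9
Running product: 1, 9
N(V) = 9


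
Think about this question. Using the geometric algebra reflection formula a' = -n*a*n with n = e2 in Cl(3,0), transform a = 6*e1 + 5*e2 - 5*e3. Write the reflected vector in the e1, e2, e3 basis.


Reflection formula: a' = -n*a*n, with n = e2 (unit vector, n^2 = 1).
For reflection through hyperplane perp to e2:
The component along e2 flips sign, others stay.
a = (6, 5, -5)
a' = (6, -5, -5)
a' = 6*e1 - 5*e2 - 5*e3


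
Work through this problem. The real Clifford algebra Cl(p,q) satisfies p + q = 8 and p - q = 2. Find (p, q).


We need p + q = 8 and p - q = 2.
Adding: 2p = 8 + 2 = 10, so p = 5.
Then q = 8 - 5 = 3.
(p, q) = (5, 3)


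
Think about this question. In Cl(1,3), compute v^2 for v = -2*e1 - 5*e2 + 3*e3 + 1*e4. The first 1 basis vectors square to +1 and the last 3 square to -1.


v^2 = sum of c_i^2 * e_i^2
Positive signature terms (e_i^2 = +1): (-2)^2 = 4
Negative signature terms (e_j^2 = -1): (-5)^2 + 3^2 + 1^2 = 35
v^2 = 4 - 35 = -31


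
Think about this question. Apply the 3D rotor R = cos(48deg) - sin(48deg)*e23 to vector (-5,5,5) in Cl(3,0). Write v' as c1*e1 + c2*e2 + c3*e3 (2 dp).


Rotor R = cos(48deg) - sin(48deg)*e23
Rotation angle theta = 2 * 48 = 96 degrees in the e23 plane (e2 -> e3).
The component perpendicular to the plane (e1) is invariant: v'_1 = v1 = -5.00
cos(96deg) = -0.1045, sin(96deg) = 0.9945
v'_2 = v2*cos(theta) - v3*sin(theta) = 5*(-0.1045) - 5*0.9945 = -5.50
v'_3 = v2*sin(theta) + v3*cos(theta) = 5*0.9945 + 5*(-0.1045) = 4.45
v' = -5.00*e1 - 5.50*e2 + 4.45*e3


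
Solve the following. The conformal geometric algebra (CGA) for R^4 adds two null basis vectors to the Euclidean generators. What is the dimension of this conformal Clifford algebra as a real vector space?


The conformal model of R^4 uses Cl(5,1): the 4 Euclidean generators plus two extra orthogonal generators e+ (e+^2 = +1) and e- (e-^2 = -1), from which the null vectors e0, einf are built.
Number of generators m = 4 + 2 = 6.
dim Cl(p,q) = 2^m = 2^6 = 64


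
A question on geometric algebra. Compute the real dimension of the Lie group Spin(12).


Spin(n) double-covers SO(n); both have Lie algebra so(n) of dimension n(n-1)/2.
n = 12
n(n-1) = 12 * 11 = 132
dim Spin(12) = 132/2 = 66


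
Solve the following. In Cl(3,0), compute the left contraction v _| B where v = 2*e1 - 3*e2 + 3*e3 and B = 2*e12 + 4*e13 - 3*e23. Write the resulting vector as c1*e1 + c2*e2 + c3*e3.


Left contraction v _| B = <vB>_1 (grade-1 part of the geometric product vB).
Using e1_|e12 = e2, e2_|e12 = -e1, e1_|e13 = e3, e3_|e13 = -e1, e2_|e23 = e3, e3_|e23 = -e2:
e1 coeff: -v2*b12 - v3*b13 = -(-3)*(2) - (3)*(4) = -6
e2 coeff: v1*b12 - v3*b23 = (2)*(2) - (3)*(-3) = 13
e3 coeff: v1*b13 + v2*b23 = (2)*(4) + (-3)*(-3) = 17
v _| B = -6*e1 + 13*e2 + 17*e3
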